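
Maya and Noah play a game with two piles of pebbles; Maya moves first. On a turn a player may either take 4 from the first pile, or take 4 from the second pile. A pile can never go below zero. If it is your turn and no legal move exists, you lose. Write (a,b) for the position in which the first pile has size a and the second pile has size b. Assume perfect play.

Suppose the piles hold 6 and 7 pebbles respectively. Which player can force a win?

Classify positions by backward induction: terminal positions (no move available) are L. From any other position, the mover wins iff some move reaches an L.
No move ever increases a pile, so every position that can arise here has a ≤ 6 and b ≤ 7; it is enough to label the cells with 0 ≤ a ≤ 6 and 0 ≤ b ≤ 7.
Every move lowers a or b (never raises either), so fill the grid row by row in increasing a, and left to right within a row: each cell's successors are then already labelled.
      b=0  b=1  b=2  b=3  b=4  b=5  b=6  b=7
a=0:    L    L    L    L    W    W    W    W
a=1:    L    L    L    L    W    W    W    W
a=2:    L    L    L    L    W    W    W    W
a=3:    L    L    L    L    W    W    W    W
a=4:    W    W    W    W    L    L    L    L
a=5:    W    W    W    W    L    L    L    L
a=6:    W    W    W    W    L    L    L    L
Cells with no legal move (terminal, hence L): (0,0), (0,1), (0,2), (0,3), (1,0), (1,1), (1,2), (1,3), (2,0), (2,1), (2,2), (2,3), (3,0), (3,1), (3,2), (3,3).
The remaining L cells, each justified by listing all of its moves:
(4,4): moves to (0,4)(W), (4,0)(W); every one is W ⇒ L
(4,5): moves to (0,5)(W), (4,1)(W); every one is W ⇒ L
(4,6): moves to (0,6)(W), (4,2)(W); every one is W ⇒ L
(4,7): moves to (0,7)(W), (4,3)(W); every one is W ⇒ L
(5,4): moves to (1,4)(W), (5,0)(W); every one is W ⇒ L
(5,5): moves to (1,5)(W), (5,1)(W); every one is W ⇒ L
(5,6): moves to (1,6)(W), (5,2)(W); every one is W ⇒ L
(5,7): moves to (1,7)(W), (5,3)(W); every one is W ⇒ L
(6,4): moves to (2,4)(W), (6,0)(W); every one is W ⇒ L
(6,5): moves to (2,5)(W), (6,1)(W); every one is W ⇒ L
(6,6): moves to (2,6)(W), (6,2)(W); every one is W ⇒ L
(6,7): moves to (2,7)(W), (6,3)(W); every one is W ⇒ L
Every other cell has at least one move into one of the L cells above, so it is W.
The starting position (6,7) is L: whatever Maya does, the opponent receives a W position.

Noah wins.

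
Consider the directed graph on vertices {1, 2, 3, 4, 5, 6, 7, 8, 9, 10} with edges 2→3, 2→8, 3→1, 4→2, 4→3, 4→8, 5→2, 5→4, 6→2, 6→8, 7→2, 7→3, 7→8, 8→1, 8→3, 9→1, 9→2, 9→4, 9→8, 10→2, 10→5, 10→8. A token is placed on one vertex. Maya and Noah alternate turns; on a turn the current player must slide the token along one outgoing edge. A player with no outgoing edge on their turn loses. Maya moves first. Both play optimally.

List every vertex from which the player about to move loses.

1, 2

Label each position W (a win for the player to move) or L (a loss). A position with no legal move is L; any other position is W exactly when some move reaches an L, and L when every move reaches a W.
Every edge goes from a vertex to one that appears earlier in the order 1, 3, 8, 2, 4, 9, 7, 6, 5, 10, so processing vertices in that order labels each vertex after all of its successors.
1: no outgoing edge → L
3: W (go to 1, an L position)
8: W (go to 1, an L position)
2: L (options 8(W), 3(W) are all W)
4: W (go to 2, an L position)
9: W (go to 2, an L position)
7: W (go to 2, an L position)
6: W (go to 2, an L position)
5: W (go to 2, an L position)
10: W (go to 2, an L position)
The losing starting vertices are exactly the entries labelled L in this table (2 of them).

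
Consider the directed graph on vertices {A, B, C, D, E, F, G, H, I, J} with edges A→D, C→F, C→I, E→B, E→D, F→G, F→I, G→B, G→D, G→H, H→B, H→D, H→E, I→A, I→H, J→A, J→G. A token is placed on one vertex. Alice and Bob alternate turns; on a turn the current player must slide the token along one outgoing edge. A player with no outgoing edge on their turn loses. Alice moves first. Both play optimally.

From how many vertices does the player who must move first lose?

4

Classify positions by backward induction: terminal positions (no move available) are L. From any other position, the mover wins iff some move reaches an L.
Every edge goes from a vertex to one that appears earlier in the order B, D, E, A, H, I, G, F, C, J, so processing vertices in that order labels each vertex after all of its successors.
B: no outgoing edge → L
D: no outgoing edge → L
E: →D(L), so W
A: →D(L), so W
H: →D(L), so W
I: →H(W), A(W) — all W, so L
G: →D(L), so W
F: →I(L), so W
C: →I(L), so W
J: →G(W), A(W) — all W, so L
The L vertices are B, D, I, J; that is 4 in all.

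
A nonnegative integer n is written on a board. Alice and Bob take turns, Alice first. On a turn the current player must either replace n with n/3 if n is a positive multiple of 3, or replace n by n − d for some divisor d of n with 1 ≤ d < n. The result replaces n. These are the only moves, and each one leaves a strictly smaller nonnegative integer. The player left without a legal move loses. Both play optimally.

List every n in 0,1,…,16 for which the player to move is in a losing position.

Positions with no move are L. A position that does have a move is losing for the player to move precisely when every available move leads to a winning position for the opponent. Fill in the labels:
n=0: no move → L
n=1: no move → L
n=2: W (go to 1, an L position)
n=3: W (go to 1, an L position)
n=4: L (options 2(W), 3(W) are all W)
n=5: W (go to 4, an L position)
n=6: W (go to 4, an L position)
n=7: L (sole option 6(W) is W)
n=8: W (go to 4, an L position)
n=9: L (options 3(W), 6(W), 8(W) are all W)
n=10: W (go to 9, an L position)
n=11: L (sole option 10(W) is W)
n=12: W (go to 4, an L position)
n=13: L (sole option 12(W) is W)
n=14: W (go to 7, an L position)
n=15: L (options 5(W), 10(W), 12(W), 14(W) are all W)
n=16: W (go to 15, an L position)
Reading off the rows marked L gives the requested list; there are 8 such values of n.

0, 1, 4, 7, 9, 11, 13, 15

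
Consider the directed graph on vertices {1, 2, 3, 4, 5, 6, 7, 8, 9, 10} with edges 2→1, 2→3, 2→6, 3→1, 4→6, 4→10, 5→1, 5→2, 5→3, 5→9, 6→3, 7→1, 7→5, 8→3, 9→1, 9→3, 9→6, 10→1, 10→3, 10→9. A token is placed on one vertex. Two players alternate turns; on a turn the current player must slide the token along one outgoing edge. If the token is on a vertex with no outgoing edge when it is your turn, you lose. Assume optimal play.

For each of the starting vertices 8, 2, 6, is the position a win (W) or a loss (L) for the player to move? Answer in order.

Label each position W (a win for the player to move) or L (a loss). A position with no legal move is L; any other position is W exactly when some move reaches an L, and L when every move reaches a W.
Every edge goes from a vertex to one that appears earlier in the order 1, 3, 6, 9, 2, 10, 5, 4, 7, 8, so processing vertices in that order labels each vertex after all of its successors.
1: no outgoing edge → L
3: reaches L-position 1 → W
6: only reaches 3(W), which is W → L
9: reaches L-position 6 → W
2: reaches L-position 6 → W
10: reaches L-position 1 → W
5: reaches L-position 1 → W
4: reaches L-position 6 → W
7: reaches L-position 1 → W
8: only reaches 3(W), which is W → L

8: L, 2: W, 6: L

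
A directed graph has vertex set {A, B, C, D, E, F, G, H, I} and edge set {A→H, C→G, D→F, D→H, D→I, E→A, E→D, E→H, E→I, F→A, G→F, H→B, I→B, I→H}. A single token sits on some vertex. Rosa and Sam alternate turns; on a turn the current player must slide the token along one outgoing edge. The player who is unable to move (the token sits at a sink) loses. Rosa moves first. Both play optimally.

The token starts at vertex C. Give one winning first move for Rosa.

Build the W/L table. Terminal = L. A non-terminal position is W if it has a move to some L; otherwise it is L.
Every edge goes from a vertex to one that appears earlier in the order B, H, A, I, F, D, G, E, C, so processing vertices in that order labels each vertex after all of its successors.
B: no outgoing edge → L
H: →B(L), so W
A: →H(W) only, which is W, so L
I: →B(L), so W
F: →A(L), so W
D: →F(W), I(W), H(W) — all W, so L
G: →F(W) only, which is W, so L
E: →D(L), so W
C: →G(L), so W
From C, the L positions reachable in one move are: G.

Move to G.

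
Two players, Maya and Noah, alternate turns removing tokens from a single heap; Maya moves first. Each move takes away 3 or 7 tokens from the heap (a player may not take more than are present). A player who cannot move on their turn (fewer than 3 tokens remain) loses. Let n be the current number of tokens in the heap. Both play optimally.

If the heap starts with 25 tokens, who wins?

Maya wins.

Positions with no move are L. A position that does have a move is losing for the player to move precisely when every available move leads to a winning position for the opponent. Fill in the labels:
n=0: no move → L
n=1: no move → L
n=2: no move → L
n=3: →0(L), so W
n=4: →1(L), so W
n=5: →2(L), so W
n=6: →3(W) only, which is W, so L
n=7: →0(L), so W
n=8: →1(L), so W
n=9: →6(L), so W
n=10: →7(W), 3(W) — all W, so L
n=11: →8(W), 4(W) — all W, so L
n=12: →9(W), 5(W) — all W, so L
n=13: →10(L), so W
n=14: →11(L), so W
n=15: →12(L), so W
n=16: →13(W), 9(W) — all W, so L
n=17: →10(L), so W
n=18: →11(L), so W
n=19: →16(L), so W
n=20: →17(W), 13(W) — all W, so L
n=21: →18(W), 14(W) — all W, so L
n=22: →19(W), 15(W) — all W, so L
n=23: →20(L), so W
n=24: →21(L), so W
n=25: →22(L), so W
The starting position 25 is W: Maya should remove 3, leaving 22, handing over an L position.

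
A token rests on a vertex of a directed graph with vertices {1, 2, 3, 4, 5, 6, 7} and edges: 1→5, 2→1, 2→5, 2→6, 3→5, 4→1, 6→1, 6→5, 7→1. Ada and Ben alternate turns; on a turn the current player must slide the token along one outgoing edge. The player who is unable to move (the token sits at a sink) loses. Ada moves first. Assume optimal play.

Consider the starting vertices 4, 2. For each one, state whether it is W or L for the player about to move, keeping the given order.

4: L, 2: W

Compute win/loss labels from the base case upward. A position with no move is L. Any other position is W if it can reach an L in one move, else L.
Every edge goes from a vertex to one that appears earlier in the order 5, 1, 6, 2, 4, 7, 3, so processing vertices in that order labels each vertex after all of its successors.
5: no outgoing edge → L
1: →5(L), so W
6: →5(L), so W
2: →5(L), so W
4: →1(W) only, which is W, so L
7: →1(W) only, which is W, so L
3: →5(L), so W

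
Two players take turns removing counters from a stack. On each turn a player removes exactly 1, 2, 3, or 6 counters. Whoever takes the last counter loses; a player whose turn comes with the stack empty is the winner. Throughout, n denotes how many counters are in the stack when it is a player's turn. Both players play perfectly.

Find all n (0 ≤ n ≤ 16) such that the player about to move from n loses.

Use the standard recursion: the mover wins at a terminal position; elsewhere, the mover wins exactly when some move hands the opponent an L position.
n=0: no move; the opponent has just taken the last counter and therefore loses → W
n=1: L (sole option 0(W) is W)
n=2: W (go to 1, an L position)
n=3: W (go to 1, an L position)
n=4: W (go to 1, an L position)
n=5: L (options 4(W), 3(W), 2(W) are all W)
n=6: W (go to 5, an L position)
n=7: W (go to 5, an L position)
n=8: W (go to 5, an L position)
n=9: L (options 8(W), 7(W), 6(W), 3(W) are all W)
n=10: W (go to 9, an L position)
n=11: W (go to 9, an L position)
n=12: W (go to 9, an L position)
n=13: L (options 12(W), 11(W), 10(W), 7(W) are all W)
n=14: W (go to 13, an L position)
n=15: W (go to 13, an L position)
n=16: W (go to 13, an L position)
The losing starting values of n are exactly the entries labelled L in this table (4 of them).

1, 5, 9, 13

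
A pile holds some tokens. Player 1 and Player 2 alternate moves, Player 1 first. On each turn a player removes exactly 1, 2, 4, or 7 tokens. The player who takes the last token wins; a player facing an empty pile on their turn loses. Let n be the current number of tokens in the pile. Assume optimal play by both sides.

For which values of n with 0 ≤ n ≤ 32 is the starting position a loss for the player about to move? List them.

Use the standard recursion: the mover loses at a terminal position; elsewhere, the mover wins exactly when some move hands the opponent an L position.
n=0: no move → L
n=1: →0(L), so W
n=2: →0(L), so W
n=3: →2(W), 1(W) — all W, so L
n=4: →3(L), so W
n=5: →3(L), so W
n=6: →5(W), 4(W), 2(W) — all W, so L
n=7: →6(L), so W
n=8: →6(L), so W
n=9: →8(W), 7(W), 5(W), 2(W) — all W, so L
n=10: →9(L), so W
n=11: →9(L), so W
n=12: →11(W), 10(W), 8(W), 5(W) — all W, so L
n=13: →12(L), so W
n=14: →12(L), so W
n=15: →14(W), 13(W), 11(W), 8(W) — all W, so L
n=16: →15(L), so W
n=17: →15(L), so W
n=18: →17(W), 16(W), 14(W), 11(W) — all W, so L
n=19: →18(L), so W
n=20: →18(L), so W
n=21: →20(W), 19(W), 17(W), 14(W) — all W, so L
n=22: →21(L), so W
n=23: →21(L), so W
n=24: →23(W), 22(W), 20(W), 17(W) — all W, so L
n=25: →24(L), so W
n=26: →24(L), so W
n=27: →26(W), 25(W), 23(W), 20(W) — all W, so L
n=28: →27(L), so W
n=29: →27(L), so W
n=30: →29(W), 28(W), 26(W), 23(W) — all W, so L
n=31: →30(L), so W
n=32: →30(L), so W
Reading off the rows marked L gives the requested list; there are 11 such values of n.

0, 3, 6, 9, 12, 15, 18, 21, 24, 27, 30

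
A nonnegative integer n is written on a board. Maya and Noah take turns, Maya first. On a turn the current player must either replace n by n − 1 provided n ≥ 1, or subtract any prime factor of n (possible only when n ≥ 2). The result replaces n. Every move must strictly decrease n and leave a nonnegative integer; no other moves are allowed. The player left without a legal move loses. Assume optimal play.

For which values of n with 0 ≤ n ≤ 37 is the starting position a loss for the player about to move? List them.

Compute win/loss labels from the base case upward. A position with no move is L. Any other position is W if it can reach an L in one move, else L.
n=0: no move → L
n=1: reaches L-position 0 → W
n=2: reaches L-position 0 → W
n=3: reaches L-position 0 → W
n=4: only reaches 2(W), 3(W), all W → L
n=5: reaches L-position 0 → W
n=6: reaches L-position 4 → W
n=7: reaches L-position 0 → W
n=8: only reaches 6(W), 7(W), all W → L
n=9: reaches L-position 8 → W
n=10: reaches L-position 8 → W
n=11: reaches L-position 0 → W
n=12: only reaches 9(W), 10(W), 11(W), all W → L
n=13: reaches L-position 0 → W
n=14: reaches L-position 12 → W
n=15: reaches L-position 12 → W
n=16: only reaches 14(W), 15(W), all W → L
n=17: reaches L-position 0 → W
n=18: reaches L-position 16 → W
n=19: reaches L-position 0 → W
n=20: only reaches 15(W), 18(W), 19(W), all W → L
n=21: reaches L-position 20 → W
n=22: reaches L-position 20 → W
n=23: reaches L-position 0 → W
n=24: only reaches 21(W), 22(W), 23(W), all W → L
n=25: reaches L-position 20 → W
n=26: reaches L-position 24 → W
n=27: reaches L-position 24 → W
n=28: only reaches 21(W), 26(W), 27(W), all W → L
n=29: reaches L-position 0 → W
n=30: reaches L-position 28 → W
n=31: reaches L-position 0 → W
n=32: only reaches 30(W), 31(W), all W → L
n=33: reaches L-position 32 → W
n=34: reaches L-position 32 → W
n=35: reaches L-position 28 → W
n=36: only reaches 33(W), 34(W), 35(W), all W → L
n=37: reaches L-position 0 → W
Reading off the rows marked L gives the requested list; there are 10 such values of n.

0, 4, 8, 12, 16, 20, 24, 28, 32, 36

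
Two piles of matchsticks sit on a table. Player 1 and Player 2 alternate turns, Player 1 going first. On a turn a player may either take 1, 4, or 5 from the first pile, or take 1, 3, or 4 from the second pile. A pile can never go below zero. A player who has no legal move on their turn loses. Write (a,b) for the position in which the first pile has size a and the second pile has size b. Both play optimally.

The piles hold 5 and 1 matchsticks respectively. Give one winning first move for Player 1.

Build the W/L table. Terminal = L. A non-terminal position is W if it has a move to some L; otherwise it is L.
No move ever increases a pile, so every position that can arise here has a ≤ 5 and b ≤ 1; it is enough to label the cells with 0 ≤ a ≤ 5 and 0 ≤ b ≤ 1.
Every move lowers a or b (never raises either), so fill the grid row by row in increasing a, and left to right within a row: each cell's successors are then already labelled.
      b=0  b=1
a=0:    L    W
a=1:    W    L
a=2:    L    W
a=3:    W    L
a=4:    W    W
a=5:    W    W
Cells with no legal move (terminal, hence L): (0,0).
The remaining L cells, each justified by listing all of its moves:
(1,1): moves to (0,1)(W), (1,0)(W); every one is W ⇒ L
(2,0): the only move is to (1,0)(W), a W ⇒ L
(3,1): moves to (2,1)(W), (3,0)(W); every one is W ⇒ L
Every other cell has at least one move into one of the L cells above, so it is W.
From (5,1), the L positions reachable in one move are: (1,1).

Move to (1,1).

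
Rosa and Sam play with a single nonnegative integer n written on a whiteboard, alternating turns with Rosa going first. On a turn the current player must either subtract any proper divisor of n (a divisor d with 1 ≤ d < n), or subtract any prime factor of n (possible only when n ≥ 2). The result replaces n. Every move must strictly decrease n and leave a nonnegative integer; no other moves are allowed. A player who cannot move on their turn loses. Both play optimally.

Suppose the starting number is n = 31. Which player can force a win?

Use the standard recursion: the mover loses at a terminal position; elsewhere, the mover wins exactly when some move hands the opponent an L position.
n=0: no move → L
n=1: no move → L
n=2: W (go to 0, an L position)
n=3: W (go to 0, an L position)
n=4: L (options 2(W), 3(W) are all W)
n=5: W (go to 0, an L position)
n=6: W (go to 4, an L position)
n=7: W (go to 0, an L position)
n=8: W (go to 4, an L position)
n=9: L (options 6(W), 8(W) are all W)
n=10: W (go to 9, an L position)
n=11: W (go to 0, an L position)
n=12: W (go to 9, an L position)
n=13: W (go to 0, an L position)
n=14: L (options 7(W), 12(W), 13(W) are all W)
n=15: W (go to 14, an L position)
n=16: W (go to 14, an L position)
n=17: W (go to 0, an L position)
n=18: W (go to 9, an L position)
n=19: W (go to 0, an L position)
n=20: L (options 10(W), 15(W), 16(W), 18(W), 19(W) are all W)
n=21: W (go to 14, an L position)
n=22: W (go to 20, an L position)
n=23: W (go to 0, an L position)
n=24: W (go to 20, an L position)
n=25: W (go to 20, an L position)
n=26: L (options 13(W), 24(W), 25(W) are all W)
n=27: W (go to 26, an L position)
n=28: W (go to 14, an L position)
n=29: W (go to 0, an L position)
n=30: W (go to 20, an L position)
n=31: W (go to 0, an L position)
From 31 Rosa can move to 0, reaching an L position.

Rosa wins.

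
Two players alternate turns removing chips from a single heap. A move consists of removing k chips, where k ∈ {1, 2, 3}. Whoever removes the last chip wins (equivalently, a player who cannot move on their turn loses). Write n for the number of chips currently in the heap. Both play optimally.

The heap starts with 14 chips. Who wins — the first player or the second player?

The first player wins.

Positions with no move are L. A position that does have a move is losing for the player to move precisely when every available move leads to a winning position for the opponent. Fill in the labels:
n=0: no move → L
n=1: can move to 0, which is L ⇒ W
n=2: can move to 0, which is L ⇒ W
n=3: can move to 0, which is L ⇒ W
n=4: moves to 3(W), 2(W), 1(W); every one is W ⇒ L
n=5: can move to 4, which is L ⇒ W
n=6: can move to 4, which is L ⇒ W
n=7: can move to 4, which is L ⇒ W
n=8: moves to 7(W), 6(W), 5(W); every one is W ⇒ L
n=9: can move to 8, which is L ⇒ W
n=10: can move to 8, which is L ⇒ W
n=11: can move to 8, which is L ⇒ W
n=12: moves to 11(W), 10(W), 9(W); every one is W ⇒ L
n=13: can move to 12, which is L ⇒ W
n=14: can move to 12, which is L ⇒ W
From 14 the player to move can remove 2, leaving 12, reaching an L position.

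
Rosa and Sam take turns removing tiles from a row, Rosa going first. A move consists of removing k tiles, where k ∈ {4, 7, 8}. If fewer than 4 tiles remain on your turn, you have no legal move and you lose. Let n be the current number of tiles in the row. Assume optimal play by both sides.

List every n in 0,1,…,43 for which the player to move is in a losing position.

Classify positions by backward induction: terminal positions (no move available) are L. From any other position, the mover wins iff some move reaches an L.
n=0: no move → L
n=1: no move → L
n=2: no move → L
n=3: no move → L
n=4: W (go to 0, an L position)
n=5: W (go to 1, an L position)
n=6: W (go to 2, an L position)
n=7: W (go to 3, an L position)
n=8: W (go to 1, an L position)
n=9: W (go to 2, an L position)
n=10: W (go to 3, an L position)
n=11: W (go to 3, an L position)
n=12: L (options 8(W), 5(W), 4(W) are all W)
n=13: L (options 9(W), 6(W), 5(W) are all W)
n=14: L (options 10(W), 7(W), 6(W) are all W)
n=15: L (options 11(W), 8(W), 7(W) are all W)
n=16: W (go to 12, an L position)
n=17: W (go to 13, an L position)
n=18: W (go to 14, an L position)
n=19: W (go to 15, an L position)
n=20: W (go to 13, an L position)
n=21: W (go to 14, an L position)
n=22: W (go to 15, an L position)
n=23: W (go to 15, an L position)
n=24: L (options 20(W), 17(W), 16(W) are all W)
n=25: L (options 21(W), 18(W), 17(W) are all W)
n=26: L (options 22(W), 19(W), 18(W) are all W)
n=27: L (options 23(W), 20(W), 19(W) are all W)
n=28: W (go to 24, an L position)
n=29: W (go to 25, an L position)
n=30: W (go to 26, an L position)
n=31: W (go to 27, an L position)
n=32: W (go to 25, an L position)
n=33: W (go to 26, an L position)
n=34: W (go to 27, an L position)
n=35: W (go to 27, an L position)
n=36: L (options 32(W), 29(W), 28(W) are all W)
n=37: L (options 33(W), 30(W), 29(W) are all W)
n=38: L (options 34(W), 31(W), 30(W) are all W)
n=39: L (options 35(W), 32(W), 31(W) are all W)
n=40: W (go to 36, an L position)
n=41: W (go to 37, an L position)
n=42: W (go to 38, an L position)
n=43: W (go to 39, an L position)
Reading off the rows marked L gives the requested list; there are 16 such values of n.

0, 1, 2, 3, 12, 13, 14, 15, 24, 25, 26, 27, 36, 37, 38, 39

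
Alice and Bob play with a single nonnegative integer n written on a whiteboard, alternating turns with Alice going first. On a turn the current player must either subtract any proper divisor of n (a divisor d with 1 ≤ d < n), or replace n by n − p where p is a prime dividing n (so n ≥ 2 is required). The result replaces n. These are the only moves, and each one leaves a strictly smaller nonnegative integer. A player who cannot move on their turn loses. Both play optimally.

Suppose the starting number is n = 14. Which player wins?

Bob wins.

Compute win/loss labels from the base case upward. A position with no move is L. Any other position is W if it can reach an L in one move, else L.
n=0: no move → L
n=1: no move → L
n=2: can move to 0, which is L ⇒ W
n=3: can move to 0, which is L ⇒ W
n=4: moves to 2(W), 3(W); every one is W ⇒ L
n=5: can move to 0, which is L ⇒ W
n=6: can move to 4, which is L ⇒ W
n=7: can move to 0, which is L ⇒ W
n=8: can move to 4, which is L ⇒ W
n=9: moves to 6(W), 8(W); every one is W ⇒ L
n=10: can move to 9, which is L ⇒ W
n=11: can move to 0, which is L ⇒ W
n=12: can move to 9, which is L ⇒ W
n=13: can move to 0, which is L ⇒ W
n=14: moves to 7(W), 12(W), 13(W); every one is W ⇒ L
Every move from 14 reaches a W position, so the mover loses.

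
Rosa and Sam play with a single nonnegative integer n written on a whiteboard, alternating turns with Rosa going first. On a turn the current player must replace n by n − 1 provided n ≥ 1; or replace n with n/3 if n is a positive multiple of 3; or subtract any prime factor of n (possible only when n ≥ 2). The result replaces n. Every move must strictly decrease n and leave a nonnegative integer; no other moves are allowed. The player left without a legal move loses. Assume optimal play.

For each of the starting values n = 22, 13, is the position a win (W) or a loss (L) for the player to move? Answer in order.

22: L, 13: W

Work bottom-up. With no move the player to move loses. Otherwise the position is W if at least one move leads to an L position for the opponent, and L if every move leads to a W.
n=0: no move → L
n=1: can move to 0, which is L ⇒ W
n=2: can move to 0, which is L ⇒ W
n=3: can move to 0, which is L ⇒ W
n=4: moves to 2(W), 3(W); every one is W ⇒ L
n=5: can move to 0, which is L ⇒ W
n=6: can move to 4, which is L ⇒ W
n=7: can move to 0, which is L ⇒ W
n=8: moves to 6(W), 7(W); every one is W ⇒ L
n=9: can move to 8, which is L ⇒ W
n=10: can move to 8, which is L ⇒ W
n=11: can move to 0, which is L ⇒ W
n=12: can move to 4, which is L ⇒ W
n=13: can move to 0, which is L ⇒ W
n=14: moves to 7(W), 12(W), 13(W); every one is W ⇒ L
n=15: can move to 14, which is L ⇒ W
n=16: can move to 14, which is L ⇒ W
n=17: can move to 0, which is L ⇒ W
n=18: moves to 6(W), 15(W), 16(W), 17(W); every one is W ⇒ L
n=19: can move to 0, which is L ⇒ W
n=20: can move to 18, which is L ⇒ W
n=21: can move to 14, which is L ⇒ W
n=22: moves to 11(W), 20(W), 21(W); every one is W ⇒ L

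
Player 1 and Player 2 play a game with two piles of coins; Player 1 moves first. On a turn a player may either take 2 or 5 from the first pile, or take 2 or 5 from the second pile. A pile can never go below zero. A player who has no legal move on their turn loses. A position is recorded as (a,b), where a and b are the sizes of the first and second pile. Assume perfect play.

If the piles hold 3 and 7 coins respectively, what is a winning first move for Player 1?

Compute win/loss labels from the base case upward. A position with no move is L. Any other position is W if it can reach an L in one move, else L.
No move ever increases a pile, so every position that can arise here has a ≤ 3 and b ≤ 7; it is enough to label the cells with 0 ≤ a ≤ 3 and 0 ≤ b ≤ 7.
Every move lowers a or b (never raises either), so fill the grid row by row in increasing a, and left to right within a row: each cell's successors are then already labelled.
      b=0  b=1  b=2  b=3  b=4  b=5  b=6  b=7
a=0:    L    L    W    W    L    W    W    L
a=1:    L    L    W    W    L    W    W    L
a=2:    W    W    L    L    W    W    L    W
a=3:    W    W    L    L    W    W    L    W
Cells with no legal move (terminal, hence L): (0,0), (0,1), (1,0), (1,1).
The remaining L cells, each justified by listing all of its moves:
(0,4): L (sole option (0,2)(W) is W)
(0,7): L (options (0,5)(W), (0,2)(W) are all W)
(1,4): L (sole option (1,2)(W) is W)
(1,7): L (options (1,5)(W), (1,2)(W) are all W)
(2,2): L (options (0,2)(W), (2,0)(W) are all W)
(2,3): L (options (0,3)(W), (2,1)(W) are all W)
(2,6): L (options (0,6)(W), (2,4)(W), (2,1)(W) are all W)
(3,2): L (options (1,2)(W), (3,0)(W) are all W)
(3,3): L (options (1,3)(W), (3,1)(W) are all W)
(3,6): L (options (1,6)(W), (3,4)(W), (3,1)(W) are all W)
Every other cell has at least one move into one of the L cells above, so it is W.
From (3,7), the L positions reachable in one move are: (1,7), (3,2). Any move reaching one of these is winning.

Move to (1,7).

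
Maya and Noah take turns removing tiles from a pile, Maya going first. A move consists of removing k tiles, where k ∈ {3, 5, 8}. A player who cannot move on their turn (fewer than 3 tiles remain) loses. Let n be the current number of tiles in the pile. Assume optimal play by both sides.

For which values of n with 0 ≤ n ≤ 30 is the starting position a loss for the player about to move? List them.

0, 1, 2, 11, 12, 13, 22, 23, 24

Positions with no move are L. A position that does have a move is losing for the player to move precisely when every available move leads to a winning position for the opponent. Fill in the labels:
n=0: no move → L
n=1: no move → L
n=2: no move → L
n=3: can move to 0, which is L ⇒ W
n=4: can move to 1, which is L ⇒ W
n=5: can move to 2, which is L ⇒ W
n=6: can move to 1, which is L ⇒ W
n=7: can move to 2, which is L ⇒ W
n=8: can move to 0, which is L ⇒ W
n=9: can move to 1, which is L ⇒ W
n=10: can move to 2, which is L ⇒ W
n=11: moves to 8(W), 6(W), 3(W); every one is W ⇒ L
n=12: moves to 9(W), 7(W), 4(W); every one is W ⇒ L
n=13: moves to 10(W), 8(W), 5(W); every one is W ⇒ L
n=14: can move to 11, which is L ⇒ W
n=15: can move to 12, which is L ⇒ W
n=16: can move to 13, which is L ⇒ W
n=17: can move to 12, which is L ⇒ W
n=18: can move to 13, which is L ⇒ W
n=19: can move to 11, which is L ⇒ W
n=20: can move to 12, which is L ⇒ W
n=21: can move to 13, which is L ⇒ W
n=22: moves to 19(W), 17(W), 14(W); every one is W ⇒ L
n=23: moves to 20(W), 18(W), 15(W); every one is W ⇒ L
n=24: moves to 21(W), 19(W), 16(W); every one is W ⇒ L
n=25: can move to 22, which is L ⇒ W
n=26: can move to 23, which is L ⇒ W
n=27: can move to 24, which is L ⇒ W
n=28: can move to 23, which is L ⇒ W
n=29: can move to 24, which is L ⇒ W
n=30: can move to 22, which is L ⇒ W
Reading off the rows marked L gives the requested list; there are 9 such values of n.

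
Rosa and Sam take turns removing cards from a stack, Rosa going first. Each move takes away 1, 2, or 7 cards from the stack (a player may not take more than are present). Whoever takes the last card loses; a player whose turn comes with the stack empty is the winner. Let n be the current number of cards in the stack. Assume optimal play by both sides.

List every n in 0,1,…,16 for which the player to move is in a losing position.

1, 4, 7, 10, 13, 16

Use the standard recursion: the mover wins at a terminal position; elsewhere, the mover wins exactly when some move hands the opponent an L position.
n=0: no move; the opponent has just taken the last card and therefore loses → W
n=1: L (sole option 0(W) is W)
n=2: W (go to 1, an L position)
n=3: W (go to 1, an L position)
n=4: L (options 3(W), 2(W) are all W)
n=5: W (go to 4, an L position)
n=6: W (go to 4, an L position)
n=7: L (options 6(W), 5(W), 0(W) are all W)
n=8: W (go to 7, an L position)
n=9: W (go to 7, an L position)
n=10: L (options 9(W), 8(W), 3(W) are all W)
n=11: W (go to 10, an L position)
n=12: W (go to 10, an L position)
n=13: L (options 12(W), 11(W), 6(W) are all W)
n=14: W (go to 13, an L position)
n=15: W (go to 13, an L position)
n=16: L (options 15(W), 14(W), 9(W) are all W)
The losing starting values of n are exactly the entries labelled L in this table (6 of them).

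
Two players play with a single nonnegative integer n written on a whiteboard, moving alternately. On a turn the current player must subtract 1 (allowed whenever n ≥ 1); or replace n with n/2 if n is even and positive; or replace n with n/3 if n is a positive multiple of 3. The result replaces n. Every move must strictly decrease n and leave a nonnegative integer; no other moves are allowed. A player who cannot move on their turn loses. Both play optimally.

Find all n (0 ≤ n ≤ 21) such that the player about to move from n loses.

0, 2, 5, 7, 9, 11, 13, 16, 19

Use the standard recursion: the mover loses at a terminal position; elsewhere, the mover wins exactly when some move hands the opponent an L position.
n=0: no move → L
n=1: →0(L), so W
n=2: →1(W) only, which is W, so L
n=3: →2(L), so W
n=4: →2(L), so W
n=5: →4(W) only, which is W, so L
n=6: →2(L), so W
n=7: →6(W) only, which is W, so L
n=8: →7(L), so W
n=9: →3(W), 8(W) — all W, so L
n=10: →5(L), so W
n=11: →10(W) only, which is W, so L
n=12: →11(L), so W
n=13: →12(W) only, which is W, so L
n=14: →7(L), so W
n=15: →5(L), so W
n=16: →8(W), 15(W) — all W, so L
n=17: →16(L), so W
n=18: →9(L), so W
n=19: →18(W) only, which is W, so L
n=20: →19(L), so W
n=21: →7(L), so W
The losing starting values of n are exactly the entries labelled L in this table (9 of them).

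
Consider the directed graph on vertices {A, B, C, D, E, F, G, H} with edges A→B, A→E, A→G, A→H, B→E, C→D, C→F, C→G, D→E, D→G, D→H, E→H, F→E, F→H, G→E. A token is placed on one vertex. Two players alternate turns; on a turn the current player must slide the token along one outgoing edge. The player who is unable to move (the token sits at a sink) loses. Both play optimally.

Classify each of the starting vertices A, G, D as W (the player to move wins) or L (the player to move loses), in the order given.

A: W, G: L, D: W

Positions with no move are L. A position that does have a move is losing for the player to move precisely when every available move leads to a winning position for the opponent. Fill in the labels:
Every edge goes from a vertex to one that appears earlier in the order H, E, G, D, B, F, C, A, so processing vertices in that order labels each vertex after all of its successors.
H: no outgoing edge → L
E: can move to H, which is L ⇒ W
G: the only move is to E(W), a W ⇒ L
D: can move to G, which is L ⇒ W
B: the only move is to E(W), a W ⇒ L
F: can move to H, which is L ⇒ W
C: can move to G, which is L ⇒ W
A: can move to B, which is L ⇒ W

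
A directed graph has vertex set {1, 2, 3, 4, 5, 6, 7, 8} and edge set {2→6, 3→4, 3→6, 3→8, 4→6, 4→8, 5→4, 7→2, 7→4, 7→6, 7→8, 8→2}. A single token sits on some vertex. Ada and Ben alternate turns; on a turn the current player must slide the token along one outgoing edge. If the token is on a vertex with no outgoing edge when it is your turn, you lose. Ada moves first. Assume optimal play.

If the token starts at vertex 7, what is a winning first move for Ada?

Move to 8.

Label each position W (a win for the player to move) or L (a loss). A position with no legal move is L; any other position is W exactly when some move reaches an L, and L when every move reaches a W.
Every edge goes from a vertex to one that appears earlier in the order 1, 6, 2, 8, 4, 7, 5, 3, so processing vertices in that order labels each vertex after all of its successors.
1: no outgoing edge → L
6: no outgoing edge → L
2: can move to 6, which is L ⇒ W
8: the only move is to 2(W), a W ⇒ L
4: can move to 8, which is L ⇒ W
7: can move to 8, which is L ⇒ W
5: the only move is to 4(W), a W ⇒ L
3: can move to 8, which is L ⇒ W
From 7, the L positions reachable in one move are: 8, 6. Any move reaching one of these is winning.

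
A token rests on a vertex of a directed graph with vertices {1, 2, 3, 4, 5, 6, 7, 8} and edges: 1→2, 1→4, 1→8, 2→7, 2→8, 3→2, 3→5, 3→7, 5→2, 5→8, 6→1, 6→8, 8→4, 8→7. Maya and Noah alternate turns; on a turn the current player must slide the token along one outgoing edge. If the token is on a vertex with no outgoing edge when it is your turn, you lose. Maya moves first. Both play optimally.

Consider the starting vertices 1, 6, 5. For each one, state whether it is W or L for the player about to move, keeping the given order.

1: W, 6: L, 5: L

Label each position W (a win for the player to move) or L (a loss). A position with no legal move is L; any other position is W exactly when some move reaches an L, and L when every move reaches a W.
Every edge goes from a vertex to one that appears earlier in the order 7, 4, 8, 2, 5, 1, 3, 6, so processing vertices in that order labels each vertex after all of its successors.
7: no outgoing edge → L
4: no outgoing edge → L
8: can move to 4, which is L ⇒ W
2: can move to 7, which is L ⇒ W
5: moves to 2(W), 8(W); every one is W ⇒ L
1: can move to 4, which is L ⇒ W
3: can move to 5, which is L ⇒ W
6: moves to 1(W), 8(W); every one is W ⇒ L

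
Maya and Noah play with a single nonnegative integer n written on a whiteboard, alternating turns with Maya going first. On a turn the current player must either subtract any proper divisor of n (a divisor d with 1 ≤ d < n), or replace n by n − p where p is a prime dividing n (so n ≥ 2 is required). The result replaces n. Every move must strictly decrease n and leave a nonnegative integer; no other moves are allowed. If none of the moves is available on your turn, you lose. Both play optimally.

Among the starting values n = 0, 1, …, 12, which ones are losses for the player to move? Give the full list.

Label each position W (a win for the player to move) or L (a loss). A position with no legal move is L; any other position is W exactly when some move reaches an L, and L when every move reaches a W.
n=0: no move → L
n=1: no move → L
n=2: →0(L), so W
n=3: →0(L), so W
n=4: →2(W), 3(W) — all W, so L
n=5: →0(L), so W
n=6: →4(L), so W
n=7: →0(L), so W
n=8: →4(L), so W
n=9: →6(W), 8(W) — all W, so L
n=10: →9(L), so W
n=11: →0(L), so W
n=12: →9(L), so W
The losing starting values of n are exactly the entries labelled L in this table (4 of them).

0, 1, 4, 9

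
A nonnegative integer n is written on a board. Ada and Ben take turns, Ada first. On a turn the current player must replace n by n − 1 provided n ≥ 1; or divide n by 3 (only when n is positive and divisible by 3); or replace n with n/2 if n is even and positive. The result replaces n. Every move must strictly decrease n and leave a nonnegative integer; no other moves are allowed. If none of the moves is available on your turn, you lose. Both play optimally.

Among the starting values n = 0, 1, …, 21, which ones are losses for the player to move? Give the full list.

Work bottom-up. With no move the player to move loses. Otherwise the position is W if at least one move leads to an L position for the opponent, and L if every move leads to a W.
n=0: no move → L
n=1: can move to 0, which is L ⇒ W
n=2: the only move is to 1(W), a W ⇒ L
n=3: can move to 2, which is L ⇒ W
n=4: can move to 2, which is L ⇒ W
n=5: the only move is to 4(W), a W ⇒ L
n=6: can move to 2, which is L ⇒ W
n=7: the only move is to 6(W), a W ⇒ L
n=8: can move to 7, which is L ⇒ W
n=9: moves to 3(W), 8(W); every one is W ⇒ L
n=10: can move to 5, which is L ⇒ W
n=11: the only move is to 10(W), a W ⇒ L
n=12: can move to 11, which is L ⇒ W
n=13: the only move is to 12(W), a W ⇒ L
n=14: can move to 7, which is L ⇒ W
n=15: can move to 5, which is L ⇒ W
n=16: moves to 8(W), 15(W); every one is W ⇒ L
n=17: can move to 16, which is L ⇒ W
n=18: can move to 9, which is L ⇒ W
n=19: the only move is to 18(W), a W ⇒ L
n=20: can move to 19, which is L ⇒ W
n=21: can move to 7, which is L ⇒ W
Reading off the rows marked L gives the requested list; there are 9 such values of n.

0, 2, 5, 7, 9, 11, 13, 16, 19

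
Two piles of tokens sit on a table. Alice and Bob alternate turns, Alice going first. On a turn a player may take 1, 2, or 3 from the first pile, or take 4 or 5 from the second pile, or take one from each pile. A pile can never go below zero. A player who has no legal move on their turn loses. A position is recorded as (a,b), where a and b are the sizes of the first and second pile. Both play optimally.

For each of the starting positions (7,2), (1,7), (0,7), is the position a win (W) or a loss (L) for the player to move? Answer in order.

Positions with no move are L. A position that does have a move is losing for the player to move precisely when every available move leads to a winning position for the opponent. Fill in the labels:
No move ever increases a pile, so every position that can arise here has a ≤ 7 and b ≤ 7; it is enough to label the cells with 0 ≤ a ≤ 7 and 0 ≤ b ≤ 7.
Every move lowers a or b (never raises either), so fill the grid row by row in increasing a, and left to right within a row: each cell's successors are then already labelled.
      b=0  b=1  b=2  b=3  b=4  b=5  b=6  b=7
a=0:    L    L    L    L    W    W    W    W
a=1:    W    W    W    W    W    L    L    L
a=2:    W    W    W    W    L    W    W    W
a=3:    W    W    W    W    W    W    W    W
a=4:    L    L    L    L    W    W    W    W
a=5:    W    W    W    W    W    L    L    L
a=6:    W    W    W    W    L    W    W    W
a=7:    W    W    W    W    W    W    W    W
Cells with no legal move (terminal, hence L): (0,0), (0,1), (0,2), (0,3).
The remaining L cells, each justified by listing all of its moves:
(1,5): L (options (0,5)(W), (1,1)(W), (1,0)(W), (0,4)(W) are all W)
(1,6): L (options (0,6)(W), (1,2)(W), (1,1)(W), (0,5)(W) are all W)
(1,7): L (options (0,7)(W), (1,3)(W), (1,2)(W), (0,6)(W) are all W)
(2,4): L (options (1,4)(W), (0,4)(W), (2,0)(W), (1,3)(W) are all W)
(4,0): L (options (3,0)(W), (2,0)(W), (1,0)(W) are all W)
(4,1): L (options (3,1)(W), (2,1)(W), (1,1)(W), (3,0)(W) are all W)
(4,2): L (options (3,2)(W), (2,2)(W), (1,2)(W), (3,1)(W) are all W)
(4,3): L (options (3,3)(W), (2,3)(W), (1,3)(W), (3,2)(W) are all W)
(5,5): L (options (4,5)(W), (3,5)(W), (2,5)(W), (5,1)(W), (5,0)(W), (4,4)(W) are all W)
(5,6): L (options (4,6)(W), (3,6)(W), (2,6)(W), (5,2)(W), (5,1)(W), (4,5)(W) are all W)
(5,7): L (options (4,7)(W), (3,7)(W), (2,7)(W), (5,3)(W), (5,2)(W), (4,6)(W) are all W)
(6,4): L (options (5,4)(W), (4,4)(W), (3,4)(W), (6,0)(W), (5,3)(W) are all W)
Every other cell has at least one move into one of the L cells above, so it is W.
(7,2): the move to (4,2) reaches an L cell, so W
(1,7): one of the L cells justified above, so L
(0,7): the move to (0,3) reaches an L cell, so W

(7,2): W, (1,7): L, (0,7): W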